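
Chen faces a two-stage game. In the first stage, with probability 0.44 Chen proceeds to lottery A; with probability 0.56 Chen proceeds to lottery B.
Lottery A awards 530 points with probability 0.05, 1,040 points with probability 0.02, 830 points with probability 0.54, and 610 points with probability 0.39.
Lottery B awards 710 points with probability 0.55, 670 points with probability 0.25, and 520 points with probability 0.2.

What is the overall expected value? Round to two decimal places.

693.42 points

EV(A) = 0.05 × 530 + 0.02 × 1040 + 0.54 × 830 + 0.39 × 610 = 26.5 + 20.8 + 448.2 + 237.9 = 733.4
EV(B) = 0.55 × 710 + 0.25 × 670 + 0.2 × 520 = 390.5 + 167.5 + 104 = 662
Overall = 0.44 × 733.4 + 0.56 × 662 = 322.696 + 370.72 = 693.416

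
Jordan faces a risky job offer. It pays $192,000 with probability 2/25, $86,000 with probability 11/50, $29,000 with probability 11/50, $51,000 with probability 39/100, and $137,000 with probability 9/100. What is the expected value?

$72,880

EV = 2/25 × 192000 + 11/50 × 86000 + 11/50 × 29000 + 39/100 × 51000 + 9/100 × 137000 = 15360 + 18920 + 6380 + 19890 + 12330 = 72880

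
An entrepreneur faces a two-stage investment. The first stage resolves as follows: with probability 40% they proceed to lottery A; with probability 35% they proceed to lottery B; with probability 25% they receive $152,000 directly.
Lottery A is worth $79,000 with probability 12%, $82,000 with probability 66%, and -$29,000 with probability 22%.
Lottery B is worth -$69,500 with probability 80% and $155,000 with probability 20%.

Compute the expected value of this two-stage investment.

EV(A) = 0.12 × 79000 + 0.66 × 82000 + 0.22 × (-29000) = 9480 + 54120 − 6380 = 57220
EV(B) = 0.8 × (-69500) + 0.2 × 155000 = -55600 + 31000 = -24600
Branch C: 152000 (certain)
Overall = 0.4 × 57220 + 0.35 × (-24600) + 0.25 × 152000 = 22888 − 8610 + 38000 = 52278

$52,278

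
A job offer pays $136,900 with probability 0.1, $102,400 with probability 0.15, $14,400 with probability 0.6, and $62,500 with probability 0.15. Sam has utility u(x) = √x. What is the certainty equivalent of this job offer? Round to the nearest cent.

E[u] = 0.1·√136900 + 0.15·√102400 + 0.6·√14400 + 0.15·√62500 = 0.1·370 + 0.15·320 + 0.6·120 + 0.15·250 = 194.5
CE = (194.5)² = 37830.25

$37,830.25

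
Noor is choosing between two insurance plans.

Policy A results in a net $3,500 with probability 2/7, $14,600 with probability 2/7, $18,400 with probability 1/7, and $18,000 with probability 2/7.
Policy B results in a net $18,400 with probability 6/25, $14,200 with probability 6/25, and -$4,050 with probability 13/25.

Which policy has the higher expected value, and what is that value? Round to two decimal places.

Policy A ($12,942.86)

Policy A = 2/7 × 3500 + 2/7 × 14600 + 1/7 × 18400 + 2/7 × 18000 = 1000 + 4171.4286 + 2628.5714 + 5142.8571 = 12942.8571
Policy B = 6/25 × 18400 + 6/25 × 14200 + 13/25 × (-4050) = 4416 + 3408 − 2106 = 5718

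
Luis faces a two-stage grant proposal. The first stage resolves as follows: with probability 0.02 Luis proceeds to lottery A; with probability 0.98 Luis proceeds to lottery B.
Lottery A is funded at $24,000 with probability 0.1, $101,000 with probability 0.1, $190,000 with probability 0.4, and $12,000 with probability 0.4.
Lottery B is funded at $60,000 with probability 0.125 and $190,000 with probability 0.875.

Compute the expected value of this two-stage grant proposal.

EV(A) = 0.1 × 24000 + 0.1 × 101000 + 0.4 × 190000 + 0.4 × 12000 = 2400 + 10100 + 76000 + 4800 = 93300
EV(B) = 0.125 × 60000 + 0.875 × 190000 = 7500 + 166250 = 173750
Overall = 0.02 × 93300 + 0.98 × 173750 = 1866 + 170275 = 172141

$172,141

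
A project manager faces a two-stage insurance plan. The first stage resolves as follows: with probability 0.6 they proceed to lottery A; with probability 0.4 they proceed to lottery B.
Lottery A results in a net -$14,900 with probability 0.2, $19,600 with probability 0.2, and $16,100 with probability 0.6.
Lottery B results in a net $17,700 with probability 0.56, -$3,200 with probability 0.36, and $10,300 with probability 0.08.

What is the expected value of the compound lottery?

$10,193.60

EV(A) = 0.2 × (-14900) + 0.2 × 19600 + 0.6 × 16100 = -2980 + 3920 + 9660 = 10600
EV(B) = 0.56 × 17700 + 0.36 × (-3200) + 0.08 × 10300 = 9912 − 1152 + 824 = 9584
Overall = 0.6 × 10600 + 0.4 × 9584 = 6360 + 3833.6 = 10193.6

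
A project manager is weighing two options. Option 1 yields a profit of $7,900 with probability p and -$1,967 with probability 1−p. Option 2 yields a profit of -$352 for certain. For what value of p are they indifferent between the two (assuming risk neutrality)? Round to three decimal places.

p·7900 + (1−p)·(-1967) = -352
9867p − 1967 = -352
p = (-352 + 1967) / 9867

p = 0.164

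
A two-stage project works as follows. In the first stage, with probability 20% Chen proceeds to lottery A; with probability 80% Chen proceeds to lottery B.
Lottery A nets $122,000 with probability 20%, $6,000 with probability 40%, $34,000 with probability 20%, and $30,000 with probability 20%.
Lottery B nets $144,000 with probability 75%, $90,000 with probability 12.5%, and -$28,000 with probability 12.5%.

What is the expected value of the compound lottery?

$100,520

EV(A) = 0.2 × 122000 + 0.4 × 6000 + 0.2 × 34000 + 0.2 × 30000 = 24400 + 2400 + 6800 + 6000 = 39600
EV(B) = 0.75 × 144000 + 0.125 × 90000 + 0.125 × (-28000) = 108000 + 11250 − 3500 = 115750
Overall = 0.2 × 39600 + 0.8 × 115750 = 7920 + 92600 = 100520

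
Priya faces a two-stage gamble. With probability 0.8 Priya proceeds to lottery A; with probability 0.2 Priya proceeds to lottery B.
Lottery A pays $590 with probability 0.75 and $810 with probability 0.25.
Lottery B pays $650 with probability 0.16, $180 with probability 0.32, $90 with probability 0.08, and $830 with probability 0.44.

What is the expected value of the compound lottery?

$622.80

EV(A) = 0.75 × 590 + 0.25 × 810 = 442.5 + 202.5 = 645
EV(B) = 0.16 × 650 + 0.32 × 180 + 0.08 × 90 + 0.44 × 830 = 104 + 57.6 + 7.2 + 365.2 = 534
Overall = 0.8 × 645 + 0.2 × 534 = 516 + 106.8 = 622.8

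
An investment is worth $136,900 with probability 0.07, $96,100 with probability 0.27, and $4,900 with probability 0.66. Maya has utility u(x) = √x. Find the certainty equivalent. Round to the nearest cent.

E[u] = 0.07·√136900 + 0.27·√96100 + 0.66·√4900 = 0.07·370 + 0.27·310 + 0.66·70 = 155.8
CE = (155.8)² = 24273.64

$24,273.64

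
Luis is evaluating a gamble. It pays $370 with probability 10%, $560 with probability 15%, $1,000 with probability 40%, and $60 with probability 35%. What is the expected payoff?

EV = 0.1 × 370 + 0.15 × 560 + 0.4 × 1000 + 0.35 × 60 = 37 + 84 + 400 + 21 = 542

$542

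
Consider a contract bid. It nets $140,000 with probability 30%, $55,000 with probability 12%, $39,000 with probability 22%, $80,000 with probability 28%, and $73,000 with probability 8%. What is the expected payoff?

$85,420

EV = 0.3 × 140000 + 0.12 × 55000 + 0.22 × 39000 + 0.28 × 80000 + 0.08 × 73000 = 42000 + 6600 + 8580 + 22400 + 5840 = 85420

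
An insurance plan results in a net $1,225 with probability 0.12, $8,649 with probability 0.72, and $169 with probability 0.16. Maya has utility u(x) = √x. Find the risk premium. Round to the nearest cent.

E[u] = 0.12·√1225 + 0.72·√8649 + 0.16·√169 = 0.12·35 + 0.72·93 + 0.16·13 = 73.24
CE = (73.24)² = 5364.0976
Risk premium = EV − CE = 6401.32 − 5364.0976 = 1037.2224

$1,037.22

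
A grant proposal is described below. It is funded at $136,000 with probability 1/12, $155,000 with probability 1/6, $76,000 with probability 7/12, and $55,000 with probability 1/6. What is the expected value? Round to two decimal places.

$90,666.67

EV = 1/12 × 136000 + 1/6 × 155000 + 7/12 × 76000 + 1/6 × 55000 = 11333.3333 + 25833.3333 + 44333.3333 + 9166.6667 = 90666.6667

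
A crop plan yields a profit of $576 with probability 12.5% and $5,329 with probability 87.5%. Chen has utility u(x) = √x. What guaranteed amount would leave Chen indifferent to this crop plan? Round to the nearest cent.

$4,472.27

E[u] = 0.125·√576 + 0.875·√5329 = 0.125·24 + 0.875·73 = 66.875
CE = (66.875)² = 4472.265625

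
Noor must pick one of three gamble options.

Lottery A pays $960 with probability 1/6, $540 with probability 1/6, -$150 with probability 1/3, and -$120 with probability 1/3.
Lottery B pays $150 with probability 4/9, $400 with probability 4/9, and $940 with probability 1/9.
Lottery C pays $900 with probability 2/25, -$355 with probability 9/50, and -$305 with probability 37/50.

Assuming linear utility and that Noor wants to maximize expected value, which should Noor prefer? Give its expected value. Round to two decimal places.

Lottery B ($348.89)

Lottery A = 1/6 × 960 + 1/6 × 540 + 1/3 × (-150) + 1/3 × (-120) = 160 + 90 − 50 − 40 = 160
Lottery B = 4/9 × 150 + 4/9 × 400 + 1/9 × 940 = 66.6667 + 177.7778 + 104.4444 = 348.8889
Lottery C = 2/25 × 900 + 9/50 × (-355) + 37/50 × (-305) = 72 − 63.9 − 225.7 = -217.6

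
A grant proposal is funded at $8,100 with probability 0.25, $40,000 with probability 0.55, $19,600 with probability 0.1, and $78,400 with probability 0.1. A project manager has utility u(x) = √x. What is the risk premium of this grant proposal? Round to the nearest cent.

E[u] = 0.25·√8100 + 0.55·√40000 + 0.1·√19600 + 0.1·√78400 = 0.25·90 + 0.55·200 + 0.1·140 + 0.1·280 = 174.5
CE = (174.5)² = 30450.25
Risk premium = EV − CE = 33825 − 30450.25 = 3374.75

$3,374.75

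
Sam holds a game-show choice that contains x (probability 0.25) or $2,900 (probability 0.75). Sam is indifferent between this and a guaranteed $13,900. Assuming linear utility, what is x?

x = $46,900

0.25·x + 0.75·2900 = 13900
0.25·x = 13900 − 2175 = 11725
x = 11725 / 0.25 = 46900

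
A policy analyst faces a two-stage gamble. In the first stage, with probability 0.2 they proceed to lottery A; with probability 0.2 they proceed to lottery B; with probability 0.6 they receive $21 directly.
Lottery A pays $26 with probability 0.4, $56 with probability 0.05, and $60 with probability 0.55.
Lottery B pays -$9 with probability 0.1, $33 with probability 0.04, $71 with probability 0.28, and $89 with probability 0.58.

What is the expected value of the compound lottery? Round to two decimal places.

EV(A) = 0.4 × 26 + 0.05 × 56 + 0.55 × 60 = 10.4 + 2.8 + 33 = 46.2
EV(B) = 0.1 × (-9) + 0.04 × 33 + 0.28 × 71 + 0.58 × 89 = -0.9 + 1.32 + 19.88 + 51.62 = 71.92
Branch C: 21 (certain)
Overall = 0.2 × 46.2 + 0.2 × 71.92 + 0.6 × 21 = 9.24 + 14.384 + 12.6 = 36.224

$36.22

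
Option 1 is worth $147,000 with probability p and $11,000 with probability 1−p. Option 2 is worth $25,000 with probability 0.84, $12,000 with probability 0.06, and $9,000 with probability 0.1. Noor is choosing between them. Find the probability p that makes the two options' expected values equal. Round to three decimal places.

EV(Option 2) = 0.84 × 25000 + 0.06 × 12000 + 0.1 × 9000 = 21000 + 720 + 900 = 22620
p·147000 + (1−p)·11000 = 22620
136000p + 11000 = 22620
p = (22620 − 11000) / 136000

p = 0.085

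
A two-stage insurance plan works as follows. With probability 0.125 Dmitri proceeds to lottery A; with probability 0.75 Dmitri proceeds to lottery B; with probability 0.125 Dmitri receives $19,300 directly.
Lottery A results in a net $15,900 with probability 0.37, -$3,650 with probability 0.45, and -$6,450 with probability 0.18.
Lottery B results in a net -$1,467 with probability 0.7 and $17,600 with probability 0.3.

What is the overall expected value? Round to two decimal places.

$5,987.26

EV(A) = 0.37 × 15900 + 0.45 × (-3650) + 0.18 × (-6450) = 5883 − 1642.5 − 1161 = 3079.5
EV(B) = 0.7 × (-1467) + 0.3 × 17600 = -1026.9 + 5280 = 4253.1
Branch C: 19300 (certain)
Overall = 0.125 × 3079.5 + 0.75 × 4253.1 + 0.125 × 19300 = 384.9375 + 3189.825 + 2412.5 = 5987.2625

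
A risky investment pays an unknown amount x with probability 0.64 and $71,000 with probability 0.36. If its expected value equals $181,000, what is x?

x = $242,875

0.64·x + 0.36·71000 = 181000
0.64·x = 181000 − 25560 = 155440
x = 155440 / 0.64 = 242875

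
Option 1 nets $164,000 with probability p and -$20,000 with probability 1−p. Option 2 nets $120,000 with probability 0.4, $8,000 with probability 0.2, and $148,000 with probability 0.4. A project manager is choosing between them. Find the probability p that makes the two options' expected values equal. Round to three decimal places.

p = 0.700

EV(Option 2) = 0.4 × 120000 + 0.2 × 8000 + 0.4 × 148000 = 48000 + 1600 + 59200 = 108800
p·164000 + (1−p)·(-20000) = 108800
184000p − 20000 = 108800
p = (108800 + 20000) / 184000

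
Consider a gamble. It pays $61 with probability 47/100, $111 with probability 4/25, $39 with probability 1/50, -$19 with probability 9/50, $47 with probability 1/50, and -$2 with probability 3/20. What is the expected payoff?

EV = 47/100 × 61 + 4/25 × 111 + 1/50 × 39 + 9/50 × (-19) + 1/50 × 47 + 3/20 × (-2) = 28.67 + 17.76 + 0.78 − 3.42 + 0.94 − 0.3 = 44.43

$44.43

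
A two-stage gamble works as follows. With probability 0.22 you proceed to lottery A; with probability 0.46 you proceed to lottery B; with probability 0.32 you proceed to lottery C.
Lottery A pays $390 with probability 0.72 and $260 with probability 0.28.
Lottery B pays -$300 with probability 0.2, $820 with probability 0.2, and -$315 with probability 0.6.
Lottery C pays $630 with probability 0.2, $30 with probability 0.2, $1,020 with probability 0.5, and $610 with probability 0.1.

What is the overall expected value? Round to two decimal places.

EV(A) = 0.72 × 390 + 0.28 × 260 = 280.8 + 72.8 = 353.6
EV(B) = 0.2 × (-300) + 0.2 × 820 + 0.6 × (-315) = -60 + 164 − 189 = -85
EV(C) = 0.2 × 630 + 0.2 × 30 + 0.5 × 1020 + 0.1 × 610 = 126 + 6 + 510 + 61 = 703
Overall = 0.22 × 353.6 + 0.46 × (-85) + 0.32 × 703 = 77.792 − 39.1 + 224.96 = 263.652

$263.65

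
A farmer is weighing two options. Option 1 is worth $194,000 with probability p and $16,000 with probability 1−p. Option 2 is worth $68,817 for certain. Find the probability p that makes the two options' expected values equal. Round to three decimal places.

p = 0.297

p·194000 + (1−p)·16000 = 68817
178000p + 16000 = 68817
p = (68817 − 16000) / 178000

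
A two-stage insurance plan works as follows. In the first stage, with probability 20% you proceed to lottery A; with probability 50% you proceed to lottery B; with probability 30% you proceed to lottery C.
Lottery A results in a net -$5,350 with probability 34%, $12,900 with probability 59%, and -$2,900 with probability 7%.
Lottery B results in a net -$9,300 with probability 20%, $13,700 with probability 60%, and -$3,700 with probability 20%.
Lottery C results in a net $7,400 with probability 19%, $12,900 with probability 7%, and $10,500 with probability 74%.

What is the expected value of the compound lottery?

EV(A) = 0.34 × (-5350) + 0.59 × 12900 + 0.07 × (-2900) = -1819 + 7611 − 203 = 5589
EV(B) = 0.2 × (-9300) + 0.6 × 13700 + 0.2 × (-3700) = -1860 + 8220 − 740 = 5620
EV(C) = 0.19 × 7400 + 0.07 × 12900 + 0.74 × 10500 = 1406 + 903 + 7770 = 10079
Overall = 0.2 × 5589 + 0.5 × 5620 + 0.3 × 10079 = 1117.8 + 2810 + 3023.7 = 6951.5

$6,951.50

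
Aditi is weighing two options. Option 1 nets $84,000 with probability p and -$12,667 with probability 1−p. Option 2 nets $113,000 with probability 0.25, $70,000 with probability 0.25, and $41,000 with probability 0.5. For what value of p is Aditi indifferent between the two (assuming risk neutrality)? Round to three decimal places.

p = 0.816

EV(Option 2) = 0.25 × 113000 + 0.25 × 70000 + 0.5 × 41000 = 28250 + 17500 + 20500 = 66250
p·84000 + (1−p)·(-12667) = 66250
96667p − 12667 = 66250
p = (66250 + 12667) / 96667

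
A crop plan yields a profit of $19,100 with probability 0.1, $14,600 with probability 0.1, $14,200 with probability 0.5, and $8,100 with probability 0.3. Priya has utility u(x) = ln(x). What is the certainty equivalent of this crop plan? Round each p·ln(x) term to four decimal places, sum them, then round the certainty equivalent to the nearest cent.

E[u] = 0.1·ln(19100) + 0.1·ln(14600) + 0.5·ln(14200) + 0.3·ln(8100) = 0.9857 + 0.9589 + 4.7805 + 2.6999 = 9.4250
CE = e^9.4250 ≈ 12394.40

$12,394.40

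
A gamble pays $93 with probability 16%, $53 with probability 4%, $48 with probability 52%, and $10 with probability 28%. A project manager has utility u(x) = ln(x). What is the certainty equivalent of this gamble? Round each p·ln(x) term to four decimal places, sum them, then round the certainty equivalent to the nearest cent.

$34.53

E[u] = 0.16·ln(93) + 0.04·ln(53) + 0.52·ln(48) + 0.28·ln(10) = 0.7252 + 0.1588 + 2.0130 + 0.6447 = 3.5417
CE = e^3.5417 ≈ 34.53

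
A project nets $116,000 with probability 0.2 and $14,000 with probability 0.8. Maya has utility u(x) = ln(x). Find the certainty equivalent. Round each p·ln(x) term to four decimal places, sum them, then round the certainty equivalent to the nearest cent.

E[u] = 0.2·ln(116000) + 0.8·ln(14000) = 2.3323 + 7.6375 = 9.9698
CE = e^9.9698 ≈ 21371.21

$21,371.21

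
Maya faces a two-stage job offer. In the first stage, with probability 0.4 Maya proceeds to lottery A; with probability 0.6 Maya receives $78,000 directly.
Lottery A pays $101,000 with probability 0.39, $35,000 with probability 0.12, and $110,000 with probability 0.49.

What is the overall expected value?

EV(A) = 0.39 × 101000 + 0.12 × 35000 + 0.49 × 110000 = 39390 + 4200 + 53900 = 97490
Branch B: 78000 (certain)
Overall = 0.4 × 97490 + 0.6 × 78000 = 38996 + 46800 = 85796

$85,796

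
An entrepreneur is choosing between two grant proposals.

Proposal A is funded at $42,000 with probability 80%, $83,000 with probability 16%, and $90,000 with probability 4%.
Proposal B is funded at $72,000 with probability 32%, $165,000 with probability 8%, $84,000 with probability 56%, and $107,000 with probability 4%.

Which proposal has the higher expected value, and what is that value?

Proposal A = 0.8 × 42000 + 0.16 × 83000 + 0.04 × 90000 = 33600 + 13280 + 3600 = 50480
Proposal B = 0.32 × 72000 + 0.08 × 165000 + 0.56 × 84000 + 0.04 × 107000 = 23040 + 13200 + 47040 + 4280 = 87560

Proposal B ($87,560)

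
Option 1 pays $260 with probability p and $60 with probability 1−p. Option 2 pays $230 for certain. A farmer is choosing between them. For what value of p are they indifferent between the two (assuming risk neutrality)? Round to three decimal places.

p·260 + (1−p)·60 = 230
200p + 60 = 230
p = (230 − 60) / 200

p = 0.850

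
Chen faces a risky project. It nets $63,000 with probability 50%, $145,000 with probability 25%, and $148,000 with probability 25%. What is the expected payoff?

EV = 0.5 × 63000 + 0.25 × 145000 + 0.25 × 148000 = 31500 + 36250 + 37000 = 104750

$104,750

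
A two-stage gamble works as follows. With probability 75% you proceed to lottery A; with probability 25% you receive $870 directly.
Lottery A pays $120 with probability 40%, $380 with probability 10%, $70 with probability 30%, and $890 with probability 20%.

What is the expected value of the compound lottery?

EV(A) = 0.4 × 120 + 0.1 × 380 + 0.3 × 70 + 0.2 × 890 = 48 + 38 + 21 + 178 = 285
Branch B: 870 (certain)
Overall = 0.75 × 285 + 0.25 × 870 = 213.75 + 217.5 = 431.25

$431.25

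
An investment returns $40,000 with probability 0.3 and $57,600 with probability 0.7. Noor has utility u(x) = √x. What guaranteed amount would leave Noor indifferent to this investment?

E[u] = 0.3·√40000 + 0.7·√57600 = 0.3·200 + 0.7·240 = 228
CE = (228)² = 51984

$51,984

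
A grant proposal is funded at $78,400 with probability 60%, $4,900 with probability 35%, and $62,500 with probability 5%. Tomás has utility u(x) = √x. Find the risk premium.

E[u] = 0.6·√78400 + 0.35·√4900 + 0.05·√62500 = 0.6·280 + 0.35·70 + 0.05·250 = 205
CE = (205)² = 42025
Risk premium = EV − CE = 51880 − 42025 = 9855

$9,855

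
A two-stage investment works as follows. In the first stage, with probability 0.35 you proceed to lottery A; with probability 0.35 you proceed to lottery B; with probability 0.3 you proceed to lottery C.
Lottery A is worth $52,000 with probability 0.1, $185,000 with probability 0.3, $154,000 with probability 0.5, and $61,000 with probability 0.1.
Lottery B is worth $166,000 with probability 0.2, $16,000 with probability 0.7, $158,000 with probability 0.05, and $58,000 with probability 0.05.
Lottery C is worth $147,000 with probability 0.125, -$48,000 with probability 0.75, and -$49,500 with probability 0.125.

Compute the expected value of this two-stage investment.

EV(A) = 0.1 × 52000 + 0.3 × 185000 + 0.5 × 154000 + 0.1 × 61000 = 5200 + 55500 + 77000 + 6100 = 143800
EV(B) = 0.2 × 166000 + 0.7 × 16000 + 0.05 × 158000 + 0.05 × 58000 = 33200 + 11200 + 7900 + 2900 = 55200
EV(C) = 0.125 × 147000 + 0.75 × (-48000) + 0.125 × (-49500) = 18375 − 36000 − 6187.5 = -23812.5
Overall = 0.35 × 143800 + 0.35 × 55200 + 0.3 × (-23812.5) = 50330 + 19320 − 7143.75 = 62506.25

$62,506.25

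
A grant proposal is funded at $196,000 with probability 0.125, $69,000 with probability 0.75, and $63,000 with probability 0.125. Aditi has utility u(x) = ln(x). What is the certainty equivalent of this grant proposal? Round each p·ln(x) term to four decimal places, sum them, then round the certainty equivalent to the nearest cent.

E[u] = 0.125·ln(196000) + 0.75·ln(69000) + 0.125·ln(63000) = 1.5232 + 8.3564 + 1.3814 = 11.2610
CE = e^11.2610 ≈ 77730.27

$77,730.27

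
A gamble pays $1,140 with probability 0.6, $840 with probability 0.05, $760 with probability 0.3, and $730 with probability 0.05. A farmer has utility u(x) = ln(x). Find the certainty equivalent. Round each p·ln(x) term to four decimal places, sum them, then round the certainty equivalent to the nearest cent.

E[u] = 0.6·ln(1140) + 0.05·ln(840) + 0.3·ln(760) + 0.05·ln(730) = 4.2233 + 0.3367 + 1.9900 + 0.3297 = 6.8797
CE = e^6.8797 ≈ 972.33

$972.33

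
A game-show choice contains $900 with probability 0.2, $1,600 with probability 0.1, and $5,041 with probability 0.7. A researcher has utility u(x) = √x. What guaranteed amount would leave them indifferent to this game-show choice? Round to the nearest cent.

E[u] = 0.2·√900 + 0.1·√1600 + 0.7·√5041 = 0.2·30 + 0.1·40 + 0.7·71 = 59.7
CE = (59.7)² = 3564.09

$3,564.09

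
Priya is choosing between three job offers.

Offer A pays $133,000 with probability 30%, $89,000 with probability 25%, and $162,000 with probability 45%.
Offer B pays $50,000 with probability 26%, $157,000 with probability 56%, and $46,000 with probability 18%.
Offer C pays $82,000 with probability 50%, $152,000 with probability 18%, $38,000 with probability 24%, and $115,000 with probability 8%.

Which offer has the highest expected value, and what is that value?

Offer A = 0.3 × 133000 + 0.25 × 89000 + 0.45 × 162000 = 39900 + 22250 + 72900 = 135050
Offer B = 0.26 × 50000 + 0.56 × 157000 + 0.18 × 46000 = 13000 + 87920 + 8280 = 109200
Offer C = 0.5 × 82000 + 0.18 × 152000 + 0.24 × 38000 + 0.08 × 115000 = 41000 + 27360 + 9120 + 9200 = 86680

Offer A ($135,050)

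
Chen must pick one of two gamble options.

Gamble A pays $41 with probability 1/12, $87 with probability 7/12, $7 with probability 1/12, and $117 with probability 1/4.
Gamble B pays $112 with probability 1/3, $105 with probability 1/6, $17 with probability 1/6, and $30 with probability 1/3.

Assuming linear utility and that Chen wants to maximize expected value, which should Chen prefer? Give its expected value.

Gamble A ($84)

Gamble A = 1/12 × 41 + 7/12 × 87 + 1/12 × 7 + 1/4 × 117 = 3.4167 + 50.75 + 0.5833 + 29.25 = 84
Gamble B = 1/3 × 112 + 1/6 × 105 + 1/6 × 17 + 1/3 × 30 = 37.3333 + 17.5 + 2.8333 + 10 = 67.6667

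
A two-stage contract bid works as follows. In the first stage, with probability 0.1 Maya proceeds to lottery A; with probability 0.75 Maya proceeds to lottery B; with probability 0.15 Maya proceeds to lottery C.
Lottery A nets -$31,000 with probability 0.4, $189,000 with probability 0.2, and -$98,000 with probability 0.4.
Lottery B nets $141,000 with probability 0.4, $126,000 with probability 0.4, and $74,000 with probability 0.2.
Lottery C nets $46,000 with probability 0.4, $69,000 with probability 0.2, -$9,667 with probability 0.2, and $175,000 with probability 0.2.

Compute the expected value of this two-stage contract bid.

EV(A) = 0.4 × (-31000) + 0.2 × 189000 + 0.4 × (-98000) = -12400 + 37800 − 39200 = -13800
EV(B) = 0.4 × 141000 + 0.4 × 126000 + 0.2 × 74000 = 56400 + 50400 + 14800 = 121600
EV(C) = 0.4 × 46000 + 0.2 × 69000 + 0.2 × (-9667) + 0.2 × 175000 = 18400 + 13800 − 1933.4 + 35000 = 65266.6
Overall = 0.1 × (-13800) + 0.75 × 121600 + 0.15 × 65266.6 = -1380 + 91200 + 9789.99 = 99609.99

$99,609.99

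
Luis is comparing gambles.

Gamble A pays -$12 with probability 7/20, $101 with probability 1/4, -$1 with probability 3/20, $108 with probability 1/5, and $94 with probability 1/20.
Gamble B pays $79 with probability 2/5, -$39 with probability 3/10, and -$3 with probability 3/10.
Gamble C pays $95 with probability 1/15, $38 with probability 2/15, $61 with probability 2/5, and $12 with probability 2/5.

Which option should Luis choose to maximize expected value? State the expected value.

Gamble A = 7/20 × (-12) + 1/4 × 101 + 3/20 × (-1) + 1/5 × 108 + 1/20 × 94 = -4.2 + 25.25 − 0.15 + 21.6 + 4.7 = 47.2
Gamble B = 2/5 × 79 + 3/10 × (-39) + 3/10 × (-3) = 31.6 − 11.7 − 0.9 = 19
Gamble C = 1/15 × 95 + 2/15 × 38 + 2/5 × 61 + 2/5 × 12 = 6.3333 + 5.0667 + 24.4 + 4.8 = 40.6

Gamble A ($47.20)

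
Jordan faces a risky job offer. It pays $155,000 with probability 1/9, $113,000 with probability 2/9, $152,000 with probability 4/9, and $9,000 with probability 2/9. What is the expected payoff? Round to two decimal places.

EV = 1/9 × 155000 + 2/9 × 113000 + 4/9 × 152000 + 2/9 × 9000 = 17222.2222 + 25111.1111 + 67555.5556 + 2000 = 111888.8889

$111,888.89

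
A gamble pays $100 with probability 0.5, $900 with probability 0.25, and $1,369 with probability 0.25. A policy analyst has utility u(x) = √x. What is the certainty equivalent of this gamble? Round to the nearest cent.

$473.06

E[u] = 0.5·√100 + 0.25·√900 + 0.25·√1369 = 0.5·10 + 0.25·30 + 0.25·37 = 21.75
CE = (21.75)² = 473.0625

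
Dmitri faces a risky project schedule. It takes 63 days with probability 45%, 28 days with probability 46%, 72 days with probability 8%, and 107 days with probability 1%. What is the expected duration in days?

48.06 days

EV = 0.45 × 63 + 0.46 × 28 + 0.08 × 72 + 0.01 × 107 = 28.35 + 12.88 + 5.76 + 1.07 = 48.06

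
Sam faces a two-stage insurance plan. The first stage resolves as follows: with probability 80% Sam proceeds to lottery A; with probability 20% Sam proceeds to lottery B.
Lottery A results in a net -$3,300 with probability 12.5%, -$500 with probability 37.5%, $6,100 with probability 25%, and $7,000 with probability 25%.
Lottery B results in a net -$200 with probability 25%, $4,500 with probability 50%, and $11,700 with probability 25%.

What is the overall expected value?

$3,165

EV(A) = 0.125 × (-3300) + 0.375 × (-500) + 0.25 × 6100 + 0.25 × 7000 = -412.5 − 187.5 + 1525 + 1750 = 2675
EV(B) = 0.25 × (-200) + 0.5 × 4500 + 0.25 × 11700 = -50 + 2250 + 2925 = 5125
Overall = 0.8 × 2675 + 0.2 × 5125 = 2140 + 1025 = 3165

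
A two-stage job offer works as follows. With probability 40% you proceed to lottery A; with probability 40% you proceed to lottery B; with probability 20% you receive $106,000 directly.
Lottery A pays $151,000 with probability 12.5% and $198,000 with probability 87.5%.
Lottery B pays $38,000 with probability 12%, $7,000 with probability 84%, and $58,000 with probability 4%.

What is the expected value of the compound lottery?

EV(A) = 0.125 × 151000 + 0.875 × 198000 = 18875 + 173250 = 192125
EV(B) = 0.12 × 38000 + 0.84 × 7000 + 0.04 × 58000 = 4560 + 5880 + 2320 = 12760
Branch C: 106000 (certain)
Overall = 0.4 × 192125 + 0.4 × 12760 + 0.2 × 106000 = 76850 + 5104 + 21200 = 103154

$103,154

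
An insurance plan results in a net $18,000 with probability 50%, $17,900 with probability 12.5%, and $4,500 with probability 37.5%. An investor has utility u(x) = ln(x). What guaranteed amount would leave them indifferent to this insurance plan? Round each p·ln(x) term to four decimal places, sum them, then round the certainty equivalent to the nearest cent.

$10,695.73

E[u] = 0.5·ln(18000) + 0.125·ln(17900) + 0.375·ln(4500) = 4.8991 + 1.2241 + 3.1544 = 9.2776
CE = e^9.2776 ≈ 10695.73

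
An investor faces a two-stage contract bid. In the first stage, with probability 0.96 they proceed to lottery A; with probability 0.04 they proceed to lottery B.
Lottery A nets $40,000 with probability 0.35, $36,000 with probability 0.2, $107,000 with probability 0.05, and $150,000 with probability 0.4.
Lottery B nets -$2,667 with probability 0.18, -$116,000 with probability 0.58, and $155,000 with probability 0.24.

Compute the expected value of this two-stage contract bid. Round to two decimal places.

$81,865.60

EV(A) = 0.35 × 40000 + 0.2 × 36000 + 0.05 × 107000 + 0.4 × 150000 = 14000 + 7200 + 5350 + 60000 = 86550
EV(B) = 0.18 × (-2667) + 0.58 × (-116000) + 0.24 × 155000 = -480.06 − 67280 + 37200 = -30560.06
Overall = 0.96 × 86550 + 0.04 × (-30560.06) = 83088 − 1222.4024 = 81865.5976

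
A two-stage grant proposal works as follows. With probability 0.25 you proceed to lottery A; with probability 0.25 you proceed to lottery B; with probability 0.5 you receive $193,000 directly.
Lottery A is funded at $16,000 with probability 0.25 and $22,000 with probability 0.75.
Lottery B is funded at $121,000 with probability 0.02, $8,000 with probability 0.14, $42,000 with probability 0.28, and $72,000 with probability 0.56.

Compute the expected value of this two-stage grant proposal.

$115,530

EV(A) = 0.25 × 16000 + 0.75 × 22000 = 4000 + 16500 = 20500
EV(B) = 0.02 × 121000 + 0.14 × 8000 + 0.28 × 42000 + 0.56 × 72000 = 2420 + 1120 + 11760 + 40320 = 55620
Branch C: 193000 (certain)
Overall = 0.25 × 20500 + 0.25 × 55620 + 0.5 × 193000 = 5125 + 13905 + 96500 = 115530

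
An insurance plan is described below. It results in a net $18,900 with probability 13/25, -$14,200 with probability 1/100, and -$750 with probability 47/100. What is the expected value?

$9,333.50

EV = 13/25 × 18900 + 1/100 × (-14200) + 47/100 × (-750) = 9828 − 142 − 352.5 = 9333.5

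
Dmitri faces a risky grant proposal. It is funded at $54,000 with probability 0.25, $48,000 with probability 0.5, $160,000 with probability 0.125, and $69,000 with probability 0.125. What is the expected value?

$66,125

EV = 0.25 × 54000 + 0.5 × 48000 + 0.125 × 160000 + 0.125 × 69000 = 13500 + 24000 + 20000 + 8625 = 66125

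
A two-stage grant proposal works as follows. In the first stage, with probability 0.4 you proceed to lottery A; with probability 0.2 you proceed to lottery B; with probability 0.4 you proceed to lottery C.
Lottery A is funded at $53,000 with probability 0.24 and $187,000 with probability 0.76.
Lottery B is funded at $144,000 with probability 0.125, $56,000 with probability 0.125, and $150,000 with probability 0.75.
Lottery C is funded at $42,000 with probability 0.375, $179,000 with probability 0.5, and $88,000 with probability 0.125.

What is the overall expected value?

EV(A) = 0.24 × 53000 + 0.76 × 187000 = 12720 + 142120 = 154840
EV(B) = 0.125 × 144000 + 0.125 × 56000 + 0.75 × 150000 = 18000 + 7000 + 112500 = 137500
EV(C) = 0.375 × 42000 + 0.5 × 179000 + 0.125 × 88000 = 15750 + 89500 + 11000 = 116250
Overall = 0.4 × 154840 + 0.2 × 137500 + 0.4 × 116250 = 61936 + 27500 + 46500 = 135936

$135,936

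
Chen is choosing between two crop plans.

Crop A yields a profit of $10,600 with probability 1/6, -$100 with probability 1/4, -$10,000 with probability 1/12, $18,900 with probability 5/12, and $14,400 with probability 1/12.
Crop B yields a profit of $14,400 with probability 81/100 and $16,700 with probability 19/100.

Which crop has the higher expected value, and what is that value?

Crop A = 1/6 × 10600 + 1/4 × (-100) + 1/12 × (-10000) + 5/12 × 18900 + 1/12 × 14400 = 1766.6667 − 25 − 833.3333 + 7875 + 1200 = 9983.3333
Crop B = 81/100 × 14400 + 19/100 × 16700 = 11664 + 3173 = 14837

Crop B ($14,837)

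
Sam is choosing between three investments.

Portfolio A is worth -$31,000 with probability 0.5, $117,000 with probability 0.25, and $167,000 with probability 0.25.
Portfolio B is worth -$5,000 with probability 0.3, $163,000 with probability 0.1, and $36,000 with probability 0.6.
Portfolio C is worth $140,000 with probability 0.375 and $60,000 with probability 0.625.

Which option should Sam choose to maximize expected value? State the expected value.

Portfolio C ($90,000)

Portfolio A = 0.5 × (-31000) + 0.25 × 117000 + 0.25 × 167000 = -15500 + 29250 + 41750 = 55500
Portfolio B = 0.3 × (-5000) + 0.1 × 163000 + 0.6 × 36000 = -1500 + 16300 + 21600 = 36400
Portfolio C = 0.375 × 140000 + 0.625 × 60000 = 52500 + 37500 = 90000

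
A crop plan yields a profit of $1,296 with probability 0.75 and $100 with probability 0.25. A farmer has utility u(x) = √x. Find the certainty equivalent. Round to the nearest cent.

E[u] = 0.75·√1296 + 0.25·√100 = 0.75·36 + 0.25·10 = 29.5
CE = (29.5)² = 870.25

$870.25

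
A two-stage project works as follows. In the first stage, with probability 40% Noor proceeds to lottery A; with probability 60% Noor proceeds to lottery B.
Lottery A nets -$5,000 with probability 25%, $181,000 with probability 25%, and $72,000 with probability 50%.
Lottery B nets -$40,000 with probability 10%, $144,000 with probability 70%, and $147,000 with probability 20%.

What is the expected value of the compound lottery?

EV(A) = 0.25 × (-5000) + 0.25 × 181000 + 0.5 × 72000 = -1250 + 45250 + 36000 = 80000
EV(B) = 0.1 × (-40000) + 0.7 × 144000 + 0.2 × 147000 = -4000 + 100800 + 29400 = 126200
Overall = 0.4 × 80000 + 0.6 × 126200 = 32000 + 75720 = 107720

$107,720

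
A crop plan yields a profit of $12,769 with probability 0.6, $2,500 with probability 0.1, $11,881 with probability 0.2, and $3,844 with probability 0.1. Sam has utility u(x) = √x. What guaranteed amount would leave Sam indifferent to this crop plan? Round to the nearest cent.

$10,160.64

E[u] = 0.6·√12769 + 0.1·√2500 + 0.2·√11881 + 0.1·√3844 = 0.6·113 + 0.1·50 + 0.2·109 + 0.1·62 = 100.8
CE = (100.8)² = 10160.64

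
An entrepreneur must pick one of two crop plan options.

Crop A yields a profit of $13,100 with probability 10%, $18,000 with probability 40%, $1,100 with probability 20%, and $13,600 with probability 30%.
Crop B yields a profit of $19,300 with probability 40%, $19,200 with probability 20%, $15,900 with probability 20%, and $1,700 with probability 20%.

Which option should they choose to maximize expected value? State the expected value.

Crop B ($15,080)

Crop A = 0.1 × 13100 + 0.4 × 18000 + 0.2 × 1100 + 0.3 × 13600 = 1310 + 7200 + 220 + 4080 = 12810
Crop B = 0.4 × 19300 + 0.2 × 19200 + 0.2 × 15900 + 0.2 × 1700 = 7720 + 3840 + 3180 + 340 = 15080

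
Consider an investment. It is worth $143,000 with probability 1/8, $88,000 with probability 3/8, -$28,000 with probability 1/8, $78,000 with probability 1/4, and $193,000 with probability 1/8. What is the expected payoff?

$91,000

EV = 1/8 × 143000 + 3/8 × 88000 + 1/8 × (-28000) + 1/4 × 78000 + 1/8 × 193000 = 17875 + 33000 − 3500 + 19500 + 24125 = 91000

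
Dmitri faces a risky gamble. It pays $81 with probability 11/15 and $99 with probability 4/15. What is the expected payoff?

$85.80

EV = 11/15 × 81 + 4/15 × 99 = 59.4 + 26.4 = 85.8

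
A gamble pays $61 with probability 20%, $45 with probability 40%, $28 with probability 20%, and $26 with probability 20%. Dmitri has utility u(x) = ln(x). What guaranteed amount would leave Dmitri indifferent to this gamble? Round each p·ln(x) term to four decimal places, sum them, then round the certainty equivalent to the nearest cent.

$38.97

E[u] = 0.2·ln(61) + 0.4·ln(45) + 0.2·ln(28) + 0.2·ln(26) = 0.8222 + 1.5227 + 0.6664 + 0.6516 = 3.6629
CE = e^3.6629 ≈ 38.97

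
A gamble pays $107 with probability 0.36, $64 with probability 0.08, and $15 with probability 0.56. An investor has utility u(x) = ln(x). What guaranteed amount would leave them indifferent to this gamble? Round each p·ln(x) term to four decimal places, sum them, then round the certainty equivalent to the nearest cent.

E[u] = 0.36·ln(107) + 0.08·ln(64) + 0.56·ln(15) = 1.6822 + 0.3327 + 1.5165 = 3.5314
CE = e^3.5314 ≈ 34.17

$34.17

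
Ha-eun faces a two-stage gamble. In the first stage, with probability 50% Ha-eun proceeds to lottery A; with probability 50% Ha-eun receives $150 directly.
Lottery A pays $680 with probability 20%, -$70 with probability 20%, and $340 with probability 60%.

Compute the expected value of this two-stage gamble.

$238

EV(A) = 0.2 × 680 + 0.2 × (-70) + 0.6 × 340 = 136 − 14 + 204 = 326
Branch B: 150 (certain)
Overall = 0.5 × 326 + 0.5 × 150 = 163 + 75 = 238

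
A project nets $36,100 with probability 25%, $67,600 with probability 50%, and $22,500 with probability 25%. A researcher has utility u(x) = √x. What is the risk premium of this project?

$2,225

E[u] = 0.25·√36100 + 0.5·√67600 + 0.25·√22500 = 0.25·190 + 0.5·260 + 0.25·150 = 215
CE = (215)² = 46225
Risk premium = EV − CE = 48450 − 46225 = 2225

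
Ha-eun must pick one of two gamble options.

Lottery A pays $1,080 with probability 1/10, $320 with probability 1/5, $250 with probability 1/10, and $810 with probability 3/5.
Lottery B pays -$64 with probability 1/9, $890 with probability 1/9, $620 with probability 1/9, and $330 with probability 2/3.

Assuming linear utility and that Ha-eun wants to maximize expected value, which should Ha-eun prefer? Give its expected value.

Lottery A = 1/10 × 1080 + 1/5 × 320 + 1/10 × 250 + 3/5 × 810 = 108 + 64 + 25 + 486 = 683
Lottery B = 1/9 × (-64) + 1/9 × 890 + 1/9 × 620 + 2/3 × 330 = -7.1111 + 98.8889 + 68.8889 + 220 = 380.6667

Lottery A ($683)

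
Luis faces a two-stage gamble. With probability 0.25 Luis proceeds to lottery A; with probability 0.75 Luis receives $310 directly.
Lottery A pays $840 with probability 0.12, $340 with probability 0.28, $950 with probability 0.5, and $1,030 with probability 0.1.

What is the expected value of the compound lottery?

$426

EV(A) = 0.12 × 840 + 0.28 × 340 + 0.5 × 950 + 0.1 × 1030 = 100.8 + 95.2 + 475 + 103 = 774
Branch B: 310 (certain)
Overall = 0.25 × 774 + 0.75 × 310 = 193.5 + 232.5 = 426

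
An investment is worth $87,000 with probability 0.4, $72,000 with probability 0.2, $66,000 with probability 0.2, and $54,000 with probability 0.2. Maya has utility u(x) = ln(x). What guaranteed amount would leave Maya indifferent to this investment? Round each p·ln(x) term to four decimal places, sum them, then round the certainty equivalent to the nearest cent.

$72,056.08

E[u] = 0.4·ln(87000) + 0.2·ln(72000) + 0.2·ln(66000) + 0.2·ln(54000) = 4.5495 + 2.2369 + 2.2195 + 2.1793 = 11.1852
CE = e^11.1852 ≈ 72056.08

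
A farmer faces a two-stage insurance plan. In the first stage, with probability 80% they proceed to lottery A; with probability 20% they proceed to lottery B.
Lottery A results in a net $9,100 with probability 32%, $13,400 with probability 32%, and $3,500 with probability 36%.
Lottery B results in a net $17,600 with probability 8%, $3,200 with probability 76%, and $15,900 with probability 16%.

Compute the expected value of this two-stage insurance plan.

$8,044.80

EV(A) = 0.32 × 9100 + 0.32 × 13400 + 0.36 × 3500 = 2912 + 4288 + 1260 = 8460
EV(B) = 0.08 × 17600 + 0.76 × 3200 + 0.16 × 15900 = 1408 + 2432 + 2544 = 6384
Overall = 0.8 × 8460 + 0.2 × 6384 = 6768 + 1276.8 = 8044.8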